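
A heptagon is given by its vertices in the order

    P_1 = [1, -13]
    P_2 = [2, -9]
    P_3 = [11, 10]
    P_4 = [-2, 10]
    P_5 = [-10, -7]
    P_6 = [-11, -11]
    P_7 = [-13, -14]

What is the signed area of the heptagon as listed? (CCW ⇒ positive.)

303.5

Apply the shoelace formula: 2A = Σ (x_i·y_{i+1} − x_{i+1}·y_i), indices taken mod 7.
Σ = (17) + (119) + (130) + (114) + (33) + (11) + (183) = 607
Signed area = Σ/2 = 303.5 (positive ⇒ counter-clockwise traversal).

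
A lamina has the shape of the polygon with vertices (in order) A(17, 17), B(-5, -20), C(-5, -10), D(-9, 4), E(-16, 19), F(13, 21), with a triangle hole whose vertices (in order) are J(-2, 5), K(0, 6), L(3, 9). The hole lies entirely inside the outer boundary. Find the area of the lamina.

619

Outer boundary:
Apply the surveyor's formula: 2A = Σ (x_i·y_{i+1} − x_{i+1}·y_i), indices taken mod 6.
A→B: (17)(-20) − (-5)(17) = -255
B→C: (-5)(-10) − (-5)(-20) = -50
C→D: (-5)(4) − (-9)(-10) = -110
D→E: (-9)(19) − (-16)(4) = -107
E→F: (-16)(21) − (13)(19) = -583
F→A: (13)(17) − (17)(21) = -136
Σ = -1241
Area = |Σ|/2 = 620.5.
Hole:
Apply the shoelace (surveyor's) formula: 2A = Σ (x_i·y_{i+1} − x_{i+1}·y_i), indices taken mod 3.
J→K: (-2)(6) − (0)(5) = -12
K→L: (0)(9) − (3)(6) = -18
L→J: (3)(5) − (-2)(9) = 33
Σ = 3
Area = |Σ|/2 = 1.5.
Net area = 620.5 − 1.5 = 619.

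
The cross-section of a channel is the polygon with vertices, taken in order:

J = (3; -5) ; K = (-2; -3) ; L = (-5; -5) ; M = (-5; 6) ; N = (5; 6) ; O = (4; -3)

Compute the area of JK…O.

Apply Gauss's area formula: 2A = Σ (x_i·y_{i+1} − x_{i+1}·y_i), indices taken mod 6.
Σ = (-19) + (-5) + (-55) + (-60) + (-39) + (-11) = -189
Area = |Σ|/2 = 94.5.

94.5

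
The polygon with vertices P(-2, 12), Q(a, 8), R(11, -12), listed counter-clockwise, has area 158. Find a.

The doubled signed area Σ (x_i y_{i+1} − x_{i+1} y_i) is linear in a.
With a=0 it equals 4; the coefficient of a is -24 (from the two edges through Q).
So -24·a + 4 = 2·158 = 316 ⇒ a = -13.

-13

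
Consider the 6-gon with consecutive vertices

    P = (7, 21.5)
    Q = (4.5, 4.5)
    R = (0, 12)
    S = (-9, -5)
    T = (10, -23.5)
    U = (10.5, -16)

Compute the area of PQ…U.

P→Q: (7)(4.5) − (4.5)(21.5) = -65.25
Q→R: (4.5)(12) − (0)(4.5) = 54
R→S: (0)(-5) − (-9)(12) = 108
S→T: (-9)(-23.5) − (10)(-5) = 261.5
T→U: (10)(-16) − (10.5)(-23.5) = 86.75
U→P: (10.5)(21.5) − (7)(-16) = 337.75
Σ = 782.75
Area = |Σ|/2 = 391.375.

391.375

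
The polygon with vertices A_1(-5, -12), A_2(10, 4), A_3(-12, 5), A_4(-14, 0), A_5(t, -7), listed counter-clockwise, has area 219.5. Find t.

-9

The doubled signed area Σ (x_i y_{i+1} − x_{i+1} y_i) is linear in t.
With t=0 it equals 331; the coefficient of t is -12 (from the two edges through A_5).
So -12·t + 331 = 2·219.5 = 439 ⇒ t = -9.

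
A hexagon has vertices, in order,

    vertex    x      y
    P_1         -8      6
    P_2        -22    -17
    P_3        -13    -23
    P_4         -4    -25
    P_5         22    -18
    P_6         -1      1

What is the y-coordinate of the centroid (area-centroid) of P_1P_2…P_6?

Apply the surveyor's formula. First the cross-terms c_i = x_i·y_{i+1} − x_{i+1}·y_i:
  268, 285, 233, 622, 4, 2  ⇒  2A = 1414, A = 707.
Then Σ (y_i + y_{i+1})·c_i = -52332, so ȳ = -52332 / (6·707) = -1246/101.

-1246/101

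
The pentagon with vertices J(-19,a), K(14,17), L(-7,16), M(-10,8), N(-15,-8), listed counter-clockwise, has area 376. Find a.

-20

The doubled signed area Σ (x_i y_{i+1} − x_{i+1} y_i) is linear in a.
With a=0 it equals 172; the coefficient of a is -29 (from the two edges through J).
So -29·a + 172 = 2·376 = 752 ⇒ a = -20.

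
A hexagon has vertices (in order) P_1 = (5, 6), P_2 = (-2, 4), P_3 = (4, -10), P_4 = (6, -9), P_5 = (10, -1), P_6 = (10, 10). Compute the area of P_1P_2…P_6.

Apply the surveyor's formula: 2A = Σ (x_i·y_{i+1} − x_{i+1}·y_i), indices taken mod 6.
Σ = (32) + (4) + (24) + (84) + (110) + (10) = 264
Area = |Σ|/2 = 132.

132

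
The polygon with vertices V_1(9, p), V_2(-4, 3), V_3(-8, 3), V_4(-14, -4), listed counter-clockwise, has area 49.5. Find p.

The doubled signed area Σ (x_i y_{i+1} − x_{i+1} y_i) is linear in p.
With p=0 it equals 149; the coefficient of p is -10 (from the two edges through V_1).
So -10·p + 149 = 2·49.5 = 99 ⇒ p = 5.

5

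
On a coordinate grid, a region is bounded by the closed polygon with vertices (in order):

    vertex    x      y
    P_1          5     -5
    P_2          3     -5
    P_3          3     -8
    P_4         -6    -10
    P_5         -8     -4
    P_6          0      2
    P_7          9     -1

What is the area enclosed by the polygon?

113.5

Apply the surveyor's formula: 2A = Σ (x_i·y_{i+1} − x_{i+1}·y_i), indices taken mod 7.
Σ = (-10) + (-9) + (-78) + (-56) + (-16) + (-18) + (-40) = -227
Area = |Σ|/2 = 113.5.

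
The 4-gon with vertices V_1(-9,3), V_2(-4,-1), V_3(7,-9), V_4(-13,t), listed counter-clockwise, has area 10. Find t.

Write out the shoelace sum; only the two edges meeting at V_4 involve t:
2·Area = [(7·t − (-13)·(-9)) + ((-13)·3 − (-9)·t)] + 64
       = 16·t + -92 = 20
⇒ t = 7.

7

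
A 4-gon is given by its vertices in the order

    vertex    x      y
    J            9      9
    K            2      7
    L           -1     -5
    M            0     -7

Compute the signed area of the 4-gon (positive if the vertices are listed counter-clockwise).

56

Σ = (45) + (-3) + (7) + (63) = 112
Signed area = Σ/2 = 56 (positive ⇒ counter-clockwise traversal).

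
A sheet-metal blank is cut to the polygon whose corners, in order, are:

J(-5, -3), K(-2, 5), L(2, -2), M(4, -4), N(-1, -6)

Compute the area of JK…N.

Cross-terms: -31, -6, 0, -28, -27  ⇒  Σ = -92
Area = |Σ|/2 = 46.

46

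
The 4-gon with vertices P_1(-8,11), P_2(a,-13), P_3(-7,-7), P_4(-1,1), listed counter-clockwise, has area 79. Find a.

-9

The doubled signed area Σ (x_i y_{i+1} − x_{i+1} y_i) is linear in a.
With a=0 it equals -4; the coefficient of a is -18 (from the two edges through P_2).
So -18·a + -4 = 2·79 = 158 ⇒ a = -9.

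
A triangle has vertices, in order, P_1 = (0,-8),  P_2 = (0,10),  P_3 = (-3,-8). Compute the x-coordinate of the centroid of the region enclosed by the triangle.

-1

Apply the shoelace formula. First the cross-terms c_i = x_i·y_{i+1} − x_{i+1}·y_i:
  0, 30, 24  ⇒  2A = 54, A = 27.
Then Σ (x_i + x_{i+1})·c_i = -162, so x̄ = -162 / (6·27) = -1.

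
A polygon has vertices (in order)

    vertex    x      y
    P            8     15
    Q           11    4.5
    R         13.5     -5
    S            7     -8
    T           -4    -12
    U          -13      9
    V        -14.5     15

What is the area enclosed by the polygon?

513.875

Apply Gauss's area formula: 2A = Σ (x_i·y_{i+1} − x_{i+1}·y_i), indices taken mod 7.
Σ = (-129) + (-115.75) + (-73) + (-116) + (-192) + (-64.5) + (-337.5) = -1027.75
Area = |Σ|/2 = 513.875.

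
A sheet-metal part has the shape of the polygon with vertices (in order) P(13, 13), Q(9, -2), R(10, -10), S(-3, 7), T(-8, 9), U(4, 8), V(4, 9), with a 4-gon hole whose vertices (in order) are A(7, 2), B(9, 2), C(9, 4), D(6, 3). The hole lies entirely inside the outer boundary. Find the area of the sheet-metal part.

148.5

Outer boundary:
Σ = (-143) + (-70) + (40) + (29) + (-100) + (4) + (-65) = -305
Area = |Σ|/2 = 152.5.
Hole:
Apply the shoelace (surveyor's) formula: 2A = Σ (x_i·y_{i+1} − x_{i+1}·y_i), indices taken mod 4.
A→B: (7)(2) − (9)(2) = -4
B→C: (9)(4) − (9)(2) = 18
C→D: (9)(3) − (6)(4) = 3
D→A: (6)(2) − (7)(3) = -9
Σ = 8
Area = |Σ|/2 = 4.
Net area = 152.5 − 4 = 148.5.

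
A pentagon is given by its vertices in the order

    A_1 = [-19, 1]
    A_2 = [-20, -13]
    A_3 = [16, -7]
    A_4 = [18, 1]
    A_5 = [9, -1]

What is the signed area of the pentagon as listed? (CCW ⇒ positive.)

360

Apply the shoelace (surveyor's) formula: 2A = Σ (x_i·y_{i+1} − x_{i+1}·y_i), indices taken mod 5.
Σ = (267) + (348) + (142) + (-27) + (-10) = 720
Signed area = Σ/2 = 360 (positive ⇒ counter-clockwise traversal).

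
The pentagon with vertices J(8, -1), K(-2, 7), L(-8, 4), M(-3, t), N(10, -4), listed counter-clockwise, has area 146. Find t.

-8

Write out the shoelace sum; only the two edges meeting at M involve t:
2·Area = [((-8)·t − (-3)·4) + ((-3)·(-4) − 10·t)] + 124
       = -18·t + 148 = 292
⇒ t = -8.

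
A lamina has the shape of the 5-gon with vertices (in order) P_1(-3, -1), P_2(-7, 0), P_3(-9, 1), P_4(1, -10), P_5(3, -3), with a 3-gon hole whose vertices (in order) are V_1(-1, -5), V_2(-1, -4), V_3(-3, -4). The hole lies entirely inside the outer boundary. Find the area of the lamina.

Outer boundary:
Apply the shoelace (surveyor's) formula: 2A = Σ (x_i·y_{i+1} − x_{i+1}·y_i), indices taken mod 5.
Cross-terms: -7, -7, 89, 27, -12  ⇒  Σ = 90
Area = |Σ|/2 = 45.
Hole:
Apply the shoelace (surveyor's) formula: 2A = Σ (x_i·y_{i+1} − x_{i+1}·y_i), indices taken mod 3.
Σ = (-1) + (-8) + (11) = 2
Area = |Σ|/2 = 1.
Net area = 45 − 1 = 44.

44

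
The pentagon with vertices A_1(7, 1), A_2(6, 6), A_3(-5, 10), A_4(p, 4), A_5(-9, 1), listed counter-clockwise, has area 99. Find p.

-8

Write out the shoelace sum; only the two edges meeting at A_4 involve p:
2·Area = [((-5)·4 − p·10) + (p·1 − (-9)·4)] + 110
       = -9·p + 126 = 198
⇒ p = -8.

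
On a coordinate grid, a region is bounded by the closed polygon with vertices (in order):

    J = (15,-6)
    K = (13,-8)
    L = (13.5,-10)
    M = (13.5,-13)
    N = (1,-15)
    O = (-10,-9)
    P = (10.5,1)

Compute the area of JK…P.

Apply Gauss's area formula: 2A = Σ (x_i·y_{i+1} − x_{i+1}·y_i), indices taken mod 7.
J→K: (15)(-8) − (13)(-6) = -42
K→L: (13)(-10) − (13.5)(-8) = -22
L→M: (13.5)(-13) − (13.5)(-10) = -40.5
M→N: (13.5)(-15) − (1)(-13) = -189.5
N→O: (1)(-9) − (-10)(-15) = -159
O→P: (-10)(1) − (10.5)(-9) = 84.5
P→J: (10.5)(-6) − (15)(1) = -78
Σ = -446.5
Area = |Σ|/2 = 223.25.

223.25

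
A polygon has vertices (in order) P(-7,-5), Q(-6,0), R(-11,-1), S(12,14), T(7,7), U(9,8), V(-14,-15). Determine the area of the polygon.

Apply Gauss's area formula: 2A = Σ (x_i·y_{i+1} − x_{i+1}·y_i), indices taken mod 7.
P→Q: (-7)(0) − (-6)(-5) = -30
Q→R: (-6)(-1) − (-11)(0) = 6
R→S: (-11)(14) − (12)(-1) = -142
S→T: (12)(7) − (7)(14) = -14
T→U: (7)(8) − (9)(7) = -7
U→V: (9)(-15) − (-14)(8) = -23
V→P: (-14)(-5) − (-7)(-15) = -35
Σ = -245
Area = |Σ|/2 = 122.5.

122.5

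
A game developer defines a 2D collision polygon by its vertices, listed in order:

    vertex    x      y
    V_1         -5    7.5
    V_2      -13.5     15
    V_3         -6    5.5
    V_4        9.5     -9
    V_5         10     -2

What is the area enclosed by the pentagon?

89.875

Apply the shoelace formula: 2A = Σ (x_i·y_{i+1} − x_{i+1}·y_i), indices taken mod 5.
Cross-terms: 26.25, 15.75, 1.75, 71, 65  ⇒  Σ = 179.75
Area = |Σ|/2 = 89.875.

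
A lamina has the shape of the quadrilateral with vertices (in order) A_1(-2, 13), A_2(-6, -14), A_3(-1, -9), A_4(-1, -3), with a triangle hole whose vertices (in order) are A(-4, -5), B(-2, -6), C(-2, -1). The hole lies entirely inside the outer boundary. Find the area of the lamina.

55.5

Outer boundary:
Apply the shoelace formula: 2A = Σ (x_i·y_{i+1} − x_{i+1}·y_i), indices taken mod 4.
Σ = (106) + (40) + (-6) + (-19) = 121
Area = |Σ|/2 = 60.5.
Hole:
Apply the shoelace (surveyor's) formula: 2A = Σ (x_i·y_{i+1} − x_{i+1}·y_i), indices taken mod 3.
A→B: (-4)(-6) − (-2)(-5) = 14
B→C: (-2)(-1) − (-2)(-6) = -10
C→A: (-2)(-5) − (-4)(-1) = 6
Σ = 10
Area = |Σ|/2 = 5.
Net area = 60.5 − 5 = 55.5.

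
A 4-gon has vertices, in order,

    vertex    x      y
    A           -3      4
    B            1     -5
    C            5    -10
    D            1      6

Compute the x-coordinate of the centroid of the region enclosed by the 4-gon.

Apply the surveyor's formula. First the cross-terms c_i = x_i·y_{i+1} − x_{i+1}·y_i:
  11, 15, 40, 22  ⇒  2A = 88, A = 44.
Then Σ (x_i + x_{i+1})·c_i = 264, so x̄ = 264 / (6·44) = 1.

1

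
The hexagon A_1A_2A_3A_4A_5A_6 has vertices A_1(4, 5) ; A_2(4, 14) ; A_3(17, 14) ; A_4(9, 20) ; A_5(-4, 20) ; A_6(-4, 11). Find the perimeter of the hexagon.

64

|A_1A_2| = √((0)² + (9)²) = √81 = 9
|A_2A_3| = √((13)² + (0)²) = √169 = 13
|A_3A_4| = √((-8)² + (6)²) = √100 = 10
|A_4A_5| = √((-13)² + (0)²) = √169 = 13
|A_5A_6| = √((0)² + (-9)²) = √81 = 9
|A_6A_1| = √((8)² + (-6)²) = √100 = 10
Perimeter = 9 + 13 + 10 + 13 + 9 + 10 = 64.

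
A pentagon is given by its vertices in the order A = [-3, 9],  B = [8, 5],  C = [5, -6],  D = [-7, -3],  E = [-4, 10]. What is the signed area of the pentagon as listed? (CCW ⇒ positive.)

-152.5

Σ = (-87) + (-73) + (-57) + (-82) + (-6) = -305
Signed area = Σ/2 = -152.5 (negative ⇒ clockwise traversal).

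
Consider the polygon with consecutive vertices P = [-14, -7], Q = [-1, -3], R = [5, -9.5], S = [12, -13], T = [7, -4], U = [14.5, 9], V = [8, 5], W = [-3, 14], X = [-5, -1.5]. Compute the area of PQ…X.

244.25

P→Q: (-14)(-3) − (-1)(-7) = 35
Q→R: (-1)(-9.5) − (5)(-3) = 24.5
R→S: (5)(-13) − (12)(-9.5) = 49
S→T: (12)(-4) − (7)(-13) = 43
T→U: (7)(9) − (14.5)(-4) = 121
U→V: (14.5)(5) − (8)(9) = 0.5
V→W: (8)(14) − (-3)(5) = 127
W→X: (-3)(-1.5) − (-5)(14) = 74.5
X→P: (-5)(-7) − (-14)(-1.5) = 14
Σ = 488.5
Area = |Σ|/2 = 244.25.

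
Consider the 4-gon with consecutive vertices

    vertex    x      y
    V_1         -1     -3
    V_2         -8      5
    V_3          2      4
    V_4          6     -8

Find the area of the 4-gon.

68.5

Σ = (-29) + (-42) + (-40) + (-26) = -137
Area = |Σ|/2 = 68.5.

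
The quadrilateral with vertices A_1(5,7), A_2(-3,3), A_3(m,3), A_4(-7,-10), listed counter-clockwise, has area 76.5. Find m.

-8

Write out the shoelace sum; only the two edges meeting at A_3 involve m:
2·Area = [((-3)·3 − m·3) + (m·(-10) − (-7)·3)] + 37
       = -13·m + 49 = 153
⇒ m = -8.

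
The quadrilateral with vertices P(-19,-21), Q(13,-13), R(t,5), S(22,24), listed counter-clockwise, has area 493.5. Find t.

14

Write out the shoelace sum; only the two edges meeting at R involve t:
2·Area = [(13·5 − t·(-13)) + (t·24 − 22·5)] + 514
       = 37·t + 469 = 987
⇒ t = 14.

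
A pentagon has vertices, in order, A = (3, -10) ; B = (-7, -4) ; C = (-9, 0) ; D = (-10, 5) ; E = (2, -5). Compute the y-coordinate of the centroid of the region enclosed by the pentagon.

Apply the surveyor's formula. First the cross-terms c_i = x_i·y_{i+1} − x_{i+1}·y_i:
  -82, -36, -45, 40, -5  ⇒  2A = -128, A = -64.
Then Σ (y_i + y_{i+1})·c_i = 1142, so ȳ = 1142 / (6·(-64)) = -571/192.

-571/192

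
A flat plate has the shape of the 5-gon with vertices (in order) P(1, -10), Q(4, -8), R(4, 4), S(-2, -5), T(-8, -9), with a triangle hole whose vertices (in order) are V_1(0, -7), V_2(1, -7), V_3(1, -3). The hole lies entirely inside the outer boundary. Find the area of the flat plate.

65.5

Outer boundary:
Apply the shoelace formula: 2A = Σ (x_i·y_{i+1} − x_{i+1}·y_i), indices taken mod 5.
Cross-terms: 32, 48, -12, -22, 89  ⇒  Σ = 135
Area = |Σ|/2 = 67.5.
Hole:
Apply Gauss's area formula: 2A = Σ (x_i·y_{i+1} − x_{i+1}·y_i), indices taken mod 3.
Σ = (7) + (4) + (-7) = 4
Area = |Σ|/2 = 2.
Net area = 67.5 − 2 = 65.5.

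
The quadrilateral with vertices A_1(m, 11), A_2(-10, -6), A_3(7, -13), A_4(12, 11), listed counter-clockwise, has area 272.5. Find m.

The doubled signed area Σ (x_i y_{i+1} − x_{i+1} y_i) is linear in m.
With m=0 it equals 647; the coefficient of m is -17 (from the two edges through A_1).
So -17·m + 647 = 2·272.5 = 545 ⇒ m = 6.

6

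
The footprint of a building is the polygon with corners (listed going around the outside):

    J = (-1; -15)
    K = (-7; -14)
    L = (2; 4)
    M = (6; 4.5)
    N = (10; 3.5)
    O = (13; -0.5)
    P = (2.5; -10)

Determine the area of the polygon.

Apply Gauss's area formula: 2A = Σ (x_i·y_{i+1} − x_{i+1}·y_i), indices taken mod 7.
J→K: (-1)(-14) − (-7)(-15) = -91
K→L: (-7)(4) − (2)(-14) = 0
L→M: (2)(4.5) − (6)(4) = -15
M→N: (6)(3.5) − (10)(4.5) = -24
N→O: (10)(-0.5) − (13)(3.5) = -50.5
O→P: (13)(-10) − (2.5)(-0.5) = -128.75
P→J: (2.5)(-15) − (-1)(-10) = -47.5
Σ = -356.75
Area = |Σ|/2 = 178.375.

178.375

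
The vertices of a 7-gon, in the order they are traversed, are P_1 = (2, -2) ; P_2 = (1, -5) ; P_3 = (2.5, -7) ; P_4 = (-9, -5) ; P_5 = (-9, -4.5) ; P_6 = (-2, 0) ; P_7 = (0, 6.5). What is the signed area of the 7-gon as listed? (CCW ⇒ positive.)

Apply Gauss's area formula: 2A = Σ (x_i·y_{i+1} − x_{i+1}·y_i), indices taken mod 7.
Σ = (-8) + (5.5) + (-75.5) + (-4.5) + (-9) + (-13) + (-13) = -117.5
Signed area = Σ/2 = -58.75 (negative ⇒ clockwise traversal).

-58.75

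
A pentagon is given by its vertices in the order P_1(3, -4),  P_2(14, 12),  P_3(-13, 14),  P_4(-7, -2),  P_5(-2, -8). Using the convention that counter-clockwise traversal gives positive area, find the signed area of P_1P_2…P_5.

326

P_1→P_2: (3)(12) − (14)(-4) = 92
P_2→P_3: (14)(14) − (-13)(12) = 352
P_3→P_4: (-13)(-2) − (-7)(14) = 124
P_4→P_5: (-7)(-8) − (-2)(-2) = 52
P_5→P_1: (-2)(-4) − (3)(-8) = 32
Σ = 652
Signed area = Σ/2 = 326 (positive ⇒ counter-clockwise traversal).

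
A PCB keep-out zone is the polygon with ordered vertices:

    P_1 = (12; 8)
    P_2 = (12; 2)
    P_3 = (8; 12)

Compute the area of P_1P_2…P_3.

Apply Gauss's area formula: 2A = Σ (x_i·y_{i+1} − x_{i+1}·y_i), indices taken mod 3.
Σ = (-72) + (128) + (-80) = -24
Area = |Σ|/2 = 12.

12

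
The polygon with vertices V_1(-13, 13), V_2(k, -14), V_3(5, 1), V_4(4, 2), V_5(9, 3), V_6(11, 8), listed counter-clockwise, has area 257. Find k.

The doubled signed area Σ (x_i y_{i+1} − x_{i+1} y_i) is linear in k.
With k=0 it equals 538; the coefficient of k is -12 (from the two edges through V_2).
So -12·k + 538 = 2·257 = 514 ⇒ k = 2.

2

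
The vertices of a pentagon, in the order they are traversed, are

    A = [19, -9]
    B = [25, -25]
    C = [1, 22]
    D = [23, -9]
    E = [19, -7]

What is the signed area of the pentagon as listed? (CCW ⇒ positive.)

Apply Gauss's area formula: 2A = Σ (x_i·y_{i+1} − x_{i+1}·y_i), indices taken mod 5.
Σ = (-250) + (575) + (-515) + (10) + (-38) = -218
Signed area = Σ/2 = -109 (negative ⇒ clockwise traversal).

-109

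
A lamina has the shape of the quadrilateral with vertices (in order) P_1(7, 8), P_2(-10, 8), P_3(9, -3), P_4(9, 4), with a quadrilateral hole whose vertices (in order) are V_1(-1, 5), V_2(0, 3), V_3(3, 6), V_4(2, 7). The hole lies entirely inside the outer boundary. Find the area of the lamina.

Outer boundary:
P_1→P_2: (7)(8) − (-10)(8) = 136
P_2→P_3: (-10)(-3) − (9)(8) = -42
P_3→P_4: (9)(4) − (9)(-3) = 63
P_4→P_1: (9)(8) − (7)(4) = 44
Σ = 201
Area = |Σ|/2 = 100.5.
Hole:
Apply the shoelace (surveyor's) formula: 2A = Σ (x_i·y_{i+1} − x_{i+1}·y_i), indices taken mod 4.
Σ = (-3) + (-9) + (9) + (17) = 14
Area = |Σ|/2 = 7.
Net area = 100.5 − 7 = 93.5.

93.5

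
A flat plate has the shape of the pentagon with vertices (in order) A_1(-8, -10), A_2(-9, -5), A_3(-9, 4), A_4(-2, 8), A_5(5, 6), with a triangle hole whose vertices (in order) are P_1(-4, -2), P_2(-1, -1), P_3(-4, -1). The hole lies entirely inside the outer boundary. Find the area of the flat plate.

Outer boundary:
Apply the shoelace (surveyor's) formula: 2A = Σ (x_i·y_{i+1} − x_{i+1}·y_i), indices taken mod 5.
Σ = (-50) + (-81) + (-64) + (-52) + (-2) = -249
Area = |Σ|/2 = 124.5.
Hole:
Apply the shoelace formula: 2A = Σ (x_i·y_{i+1} − x_{i+1}·y_i), indices taken mod 3.
Σ = (2) + (-3) + (4) = 3
Area = |Σ|/2 = 1.5.
Net area = 124.5 − 1.5 = 123.

123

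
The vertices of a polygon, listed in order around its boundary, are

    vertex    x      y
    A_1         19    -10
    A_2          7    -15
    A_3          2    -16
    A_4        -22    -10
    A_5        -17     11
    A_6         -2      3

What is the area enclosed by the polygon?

Apply the surveyor's formula: 2A = Σ (x_i·y_{i+1} − x_{i+1}·y_i), indices taken mod 6.
Cross-terms: -215, -82, -372, -412, -29, -37  ⇒  Σ = -1147
Area = |Σ|/2 = 573.5.

573.5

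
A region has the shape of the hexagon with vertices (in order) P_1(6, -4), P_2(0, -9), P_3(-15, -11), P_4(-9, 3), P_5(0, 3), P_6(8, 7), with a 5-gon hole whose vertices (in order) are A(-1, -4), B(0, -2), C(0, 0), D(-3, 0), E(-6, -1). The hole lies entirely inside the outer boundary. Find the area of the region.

215

Outer boundary:
Apply the shoelace (surveyor's) formula: 2A = Σ (x_i·y_{i+1} − x_{i+1}·y_i), indices taken mod 6.
Σ = (-54) + (-135) + (-144) + (-27) + (-24) + (-74) = -458
Area = |Σ|/2 = 229.
Hole:
Apply Gauss's area formula: 2A = Σ (x_i·y_{i+1} − x_{i+1}·y_i), indices taken mod 5.
Cross-terms: 2, 0, 0, 3, 23  ⇒  Σ = 28
Area = |Σ|/2 = 14.
Net area = 229 − 14 = 215.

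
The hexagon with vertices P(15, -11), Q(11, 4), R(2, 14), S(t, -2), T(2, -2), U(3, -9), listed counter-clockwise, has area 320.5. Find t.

-14

The doubled signed area Σ (x_i y_{i+1} − x_{i+1} y_i) is linear in t.
With t=0 it equals 417; the coefficient of t is -16 (from the two edges through S).
So -16·t + 417 = 2·320.5 = 641 ⇒ t = -14.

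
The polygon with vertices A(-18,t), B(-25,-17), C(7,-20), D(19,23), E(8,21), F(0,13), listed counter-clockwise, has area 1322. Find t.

Write out the shoelace sum; only the two edges meeting at A involve t:
2·Area = [(0·t − (-18)·13) + ((-18)·(-17) − (-25)·t)] + 1479
       = 25·t + 2019 = 2644
⇒ t = 25.

25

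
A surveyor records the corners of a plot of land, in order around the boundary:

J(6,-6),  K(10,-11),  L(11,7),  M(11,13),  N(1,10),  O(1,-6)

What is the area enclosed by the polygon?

Apply the shoelace (surveyor's) formula: 2A = Σ (x_i·y_{i+1} − x_{i+1}·y_i), indices taken mod 6.
Cross-terms: -6, 191, 66, 97, -16, 30  ⇒  Σ = 362
Area = |Σ|/2 = 181.

181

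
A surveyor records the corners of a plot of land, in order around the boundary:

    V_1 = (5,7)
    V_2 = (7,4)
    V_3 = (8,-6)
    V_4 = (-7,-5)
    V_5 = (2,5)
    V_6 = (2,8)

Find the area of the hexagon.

V_1→V_2: (5)(4) − (7)(7) = -29
V_2→V_3: (7)(-6) − (8)(4) = -74
V_3→V_4: (8)(-5) − (-7)(-6) = -82
V_4→V_5: (-7)(5) − (2)(-5) = -25
V_5→V_6: (2)(8) − (2)(5) = 6
V_6→V_1: (2)(7) − (5)(8) = -26
Σ = -230
Area = |Σ|/2 = 115.

115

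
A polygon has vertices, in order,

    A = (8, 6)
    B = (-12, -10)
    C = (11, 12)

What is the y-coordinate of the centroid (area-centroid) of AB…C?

Apply the shoelace (surveyor's) formula. First the cross-terms c_i = x_i·y_{i+1} − x_{i+1}·y_i:
  -8, -34, -30  ⇒  2A = -72, A = -36.
Then Σ (y_i + y_{i+1})·c_i = -576, so ȳ = -576 / (6·(-36)) = 8/3.

8/3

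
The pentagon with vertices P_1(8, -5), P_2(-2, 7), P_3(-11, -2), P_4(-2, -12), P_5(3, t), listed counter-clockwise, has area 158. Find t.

Write out the shoelace sum; only the two edges meeting at P_5 involve t:
2·Area = [((-2)·t − 3·(-12)) + (3·(-5) − 8·t)] + 255
       = -10·t + 276 = 316
⇒ t = -4.

-4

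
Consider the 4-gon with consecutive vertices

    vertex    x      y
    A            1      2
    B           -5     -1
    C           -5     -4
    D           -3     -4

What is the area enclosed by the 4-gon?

Apply the surveyor's formula: 2A = Σ (x_i·y_{i+1} − x_{i+1}·y_i), indices taken mod 4.
Σ = (9) + (15) + (8) + (-2) = 30
Area = |Σ|/2 = 15.

15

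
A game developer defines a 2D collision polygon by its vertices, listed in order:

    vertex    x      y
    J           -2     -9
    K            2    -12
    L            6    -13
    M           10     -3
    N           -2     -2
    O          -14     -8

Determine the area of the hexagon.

136

Apply Gauss's area formula: 2A = Σ (x_i·y_{i+1} − x_{i+1}·y_i), indices taken mod 6.
J→K: (-2)(-12) − (2)(-9) = 42
K→L: (2)(-13) − (6)(-12) = 46
L→M: (6)(-3) − (10)(-13) = 112
M→N: (10)(-2) − (-2)(-3) = -26
N→O: (-2)(-8) − (-14)(-2) = -12
O→J: (-14)(-9) − (-2)(-8) = 110
Σ = 272
Area = |Σ|/2 = 136.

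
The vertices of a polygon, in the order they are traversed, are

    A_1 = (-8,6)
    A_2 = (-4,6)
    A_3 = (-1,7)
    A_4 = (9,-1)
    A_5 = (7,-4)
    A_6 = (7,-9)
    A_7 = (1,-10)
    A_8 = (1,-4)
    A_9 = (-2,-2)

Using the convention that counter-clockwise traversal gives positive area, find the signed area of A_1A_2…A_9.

-132.5

Apply Gauss's area formula: 2A = Σ (x_i·y_{i+1} − x_{i+1}·y_i), indices taken mod 9.
Cross-terms: -24, -22, -62, -29, -35, -61, 6, -10, -28  ⇒  Σ = -265
Signed area = Σ/2 = -132.5 (negative ⇒ clockwise traversal).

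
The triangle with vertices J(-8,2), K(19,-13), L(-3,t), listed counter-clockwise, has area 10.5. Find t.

0

Write out the shoelace sum; only the two edges meeting at L involve t:
2·Area = [(19·t − (-3)·(-13)) + ((-3)·2 − (-8)·t)] + 66
       = 27·t + 21 = 21
⇒ t = 0.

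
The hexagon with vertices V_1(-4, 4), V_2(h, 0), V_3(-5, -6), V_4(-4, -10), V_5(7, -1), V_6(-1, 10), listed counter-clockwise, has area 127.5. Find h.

-5

Write out the shoelace sum; only the two edges meeting at V_2 involve h:
2·Area = [((-4)·0 − h·4) + (h·(-6) − (-5)·0)] + 205
       = -10·h + 205 = 255
⇒ h = -5.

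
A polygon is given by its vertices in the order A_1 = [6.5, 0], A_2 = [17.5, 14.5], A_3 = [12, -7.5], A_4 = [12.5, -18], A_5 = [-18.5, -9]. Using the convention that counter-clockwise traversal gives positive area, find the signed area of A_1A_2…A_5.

Apply the surveyor's formula: 2A = Σ (x_i·y_{i+1} − x_{i+1}·y_i), indices taken mod 5.
A_1→A_2: (6.5)(14.5) − (17.5)(0) = 94.25
A_2→A_3: (17.5)(-7.5) − (12)(14.5) = -305.25
A_3→A_4: (12)(-18) − (12.5)(-7.5) = -122.25
A_4→A_5: (12.5)(-9) − (-18.5)(-18) = -445.5
A_5→A_1: (-18.5)(0) − (6.5)(-9) = 58.5
Σ = -720.25
Signed area = Σ/2 = -360.125 (negative ⇒ clockwise traversal).

-360.125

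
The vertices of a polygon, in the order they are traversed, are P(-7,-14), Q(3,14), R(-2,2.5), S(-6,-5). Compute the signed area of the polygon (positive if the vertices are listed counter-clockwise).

26.75

Apply the surveyor's formula: 2A = Σ (x_i·y_{i+1} − x_{i+1}·y_i), indices taken mod 4.
Cross-terms: -56, 35.5, 25, 49  ⇒  Σ = 53.5
Signed area = Σ/2 = 26.75 (positive ⇒ counter-clockwise traversal).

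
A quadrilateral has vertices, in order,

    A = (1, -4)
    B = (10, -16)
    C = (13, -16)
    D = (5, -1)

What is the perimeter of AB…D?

40

|AB| = √((9)² + (-12)²) = √225 = 15
|BC| = √((3)² + (0)²) = √9 = 3
|CD| = √((-8)² + (15)²) = √289 = 17
|DA| = √((-4)² + (-3)²) = √25 = 5
Perimeter = 15 + 3 + 17 + 5 = 40.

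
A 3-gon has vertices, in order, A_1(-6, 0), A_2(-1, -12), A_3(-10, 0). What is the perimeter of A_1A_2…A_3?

32

|A_1A_2| = √((5)² + (-12)²) = √169 = 13
|A_2A_3| = √((-9)² + (12)²) = √225 = 15
|A_3A_1| = √((4)² + (0)²) = √16 = 4
Perimeter = 13 + 15 + 4 = 32.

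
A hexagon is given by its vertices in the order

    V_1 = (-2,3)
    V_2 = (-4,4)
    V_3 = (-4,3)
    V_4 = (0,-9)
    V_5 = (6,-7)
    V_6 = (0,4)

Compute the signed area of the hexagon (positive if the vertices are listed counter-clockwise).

65

Apply Gauss's area formula: 2A = Σ (x_i·y_{i+1} − x_{i+1}·y_i), indices taken mod 6.
Cross-terms: 4, 4, 36, 54, 24, 8  ⇒  Σ = 130
Signed area = Σ/2 = 65 (positive ⇒ counter-clockwise traversal).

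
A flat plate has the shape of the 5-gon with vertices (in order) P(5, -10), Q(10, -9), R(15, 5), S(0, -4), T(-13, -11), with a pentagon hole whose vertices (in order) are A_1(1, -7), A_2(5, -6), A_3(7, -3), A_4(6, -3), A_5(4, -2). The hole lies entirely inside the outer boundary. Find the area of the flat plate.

Outer boundary:
Cross-terms: 55, 185, -60, -52, 185  ⇒  Σ = 313
Area = |Σ|/2 = 156.5.
Hole:
Apply Gauss's area formula: 2A = Σ (x_i·y_{i+1} − x_{i+1}·y_i), indices taken mod 5.
Cross-terms: 29, 27, -3, 0, -26  ⇒  Σ = 27
Area = |Σ|/2 = 13.5.
Net area = 156.5 − 13.5 = 143.

143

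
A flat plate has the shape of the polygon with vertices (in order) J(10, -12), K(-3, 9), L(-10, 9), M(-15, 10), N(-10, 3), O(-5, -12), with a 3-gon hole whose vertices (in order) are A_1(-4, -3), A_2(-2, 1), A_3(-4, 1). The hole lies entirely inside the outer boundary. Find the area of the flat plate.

Outer boundary:
Σ = (54) + (63) + (35) + (55) + (135) + (180) = 522
Area = |Σ|/2 = 261.
Hole:
Σ = (-10) + (2) + (16) = 8
Area = |Σ|/2 = 4.
Net area = 261 − 4 = 257.

257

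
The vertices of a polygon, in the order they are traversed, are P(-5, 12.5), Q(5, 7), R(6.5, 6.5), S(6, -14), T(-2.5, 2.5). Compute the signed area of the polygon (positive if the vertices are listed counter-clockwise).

-139.625

Σ = (-97.5) + (-13) + (-130) + (-20) + (-18.75) = -279.25
Signed area = Σ/2 = -139.625 (negative ⇒ clockwise traversal).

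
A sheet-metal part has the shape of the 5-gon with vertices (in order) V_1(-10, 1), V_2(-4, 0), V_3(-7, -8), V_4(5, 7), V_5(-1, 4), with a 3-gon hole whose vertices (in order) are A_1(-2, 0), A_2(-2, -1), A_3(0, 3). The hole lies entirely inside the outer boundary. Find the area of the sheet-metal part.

Outer boundary:
Apply the shoelace formula: 2A = Σ (x_i·y_{i+1} − x_{i+1}·y_i), indices taken mod 5.
Σ = (4) + (32) + (-9) + (27) + (39) = 93
Area = |Σ|/2 = 46.5.
Hole:
Σ = (2) + (-6) + (6) = 2
Area = |Σ|/2 = 1.
Net area = 46.5 − 1 = 45.5.

45.5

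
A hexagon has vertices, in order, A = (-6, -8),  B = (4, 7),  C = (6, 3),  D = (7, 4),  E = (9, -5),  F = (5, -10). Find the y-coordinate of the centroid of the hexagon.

-859/273

Apply the shoelace formula. First the cross-terms c_i = x_i·y_{i+1} − x_{i+1}·y_i:
  -10, -30, 3, -71, -65, -100  ⇒  2A = -273, A = -136.5.
Then Σ (y_i + y_{i+1})·c_i = 2577, so ȳ = 2577 / (6·(-136.5)) = -859/273.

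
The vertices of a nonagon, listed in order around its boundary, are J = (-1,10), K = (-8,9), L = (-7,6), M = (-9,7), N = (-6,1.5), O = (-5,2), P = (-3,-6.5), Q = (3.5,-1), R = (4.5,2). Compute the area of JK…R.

118.875

J→K: (-1)(9) − (-8)(10) = 71
K→L: (-8)(6) − (-7)(9) = 15
L→M: (-7)(7) − (-9)(6) = 5
M→N: (-9)(1.5) − (-6)(7) = 28.5
N→O: (-6)(2) − (-5)(1.5) = -4.5
O→P: (-5)(-6.5) − (-3)(2) = 38.5
P→Q: (-3)(-1) − (3.5)(-6.5) = 25.75
Q→R: (3.5)(2) − (4.5)(-1) = 11.5
R→J: (4.5)(10) − (-1)(2) = 47
Σ = 237.75
Area = |Σ|/2 = 118.875.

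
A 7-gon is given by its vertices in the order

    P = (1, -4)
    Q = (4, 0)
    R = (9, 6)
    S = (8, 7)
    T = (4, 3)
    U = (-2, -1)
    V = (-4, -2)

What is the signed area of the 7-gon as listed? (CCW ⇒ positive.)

Apply Gauss's area formula: 2A = Σ (x_i·y_{i+1} − x_{i+1}·y_i), indices taken mod 7.
P→Q: (1)(0) − (4)(-4) = 16
Q→R: (4)(6) − (9)(0) = 24
R→S: (9)(7) − (8)(6) = 15
S→T: (8)(3) − (4)(7) = -4
T→U: (4)(-1) − (-2)(3) = 2
U→V: (-2)(-2) − (-4)(-1) = 0
V→P: (-4)(-4) − (1)(-2) = 18
Σ = 71
Signed area = Σ/2 = 35.5 (positive ⇒ counter-clockwise traversal).

35.5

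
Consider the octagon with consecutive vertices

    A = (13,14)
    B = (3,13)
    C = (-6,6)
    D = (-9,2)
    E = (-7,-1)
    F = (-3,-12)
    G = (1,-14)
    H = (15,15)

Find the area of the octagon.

Apply the surveyor's formula: 2A = Σ (x_i·y_{i+1} − x_{i+1}·y_i), indices taken mod 8.
Σ = (127) + (96) + (42) + (23) + (81) + (54) + (225) + (15) = 663
Area = |Σ|/2 = 331.5.

331.5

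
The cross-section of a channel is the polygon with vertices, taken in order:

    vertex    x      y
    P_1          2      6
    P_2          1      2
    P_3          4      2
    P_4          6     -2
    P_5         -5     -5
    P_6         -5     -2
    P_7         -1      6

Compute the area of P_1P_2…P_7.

Apply the shoelace formula: 2A = Σ (x_i·y_{i+1} − x_{i+1}·y_i), indices taken mod 7.
Σ = (-2) + (-6) + (-20) + (-40) + (-15) + (-32) + (-18) = -133
Area = |Σ|/2 = 66.5.

66.5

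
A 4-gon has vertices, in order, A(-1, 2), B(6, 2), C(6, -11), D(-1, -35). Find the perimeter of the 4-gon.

|AB| = √((7)² + (0)²) = √49 = 7
|BC| = √((0)² + (-13)²) = √169 = 13
|CD| = √((-7)² + (-24)²) = √625 = 25
|DA| = √((0)² + (37)²) = √1369 = 37
Perimeter = 7 + 13 + 25 + 37 = 82.

82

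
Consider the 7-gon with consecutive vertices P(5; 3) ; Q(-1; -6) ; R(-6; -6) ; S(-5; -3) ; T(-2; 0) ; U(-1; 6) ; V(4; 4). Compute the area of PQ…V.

Apply Gauss's area formula: 2A = Σ (x_i·y_{i+1} − x_{i+1}·y_i), indices taken mod 7.
Σ = (-27) + (-30) + (-12) + (-6) + (-12) + (-28) + (-8) = -123
Area = |Σ|/2 = 61.5.

61.5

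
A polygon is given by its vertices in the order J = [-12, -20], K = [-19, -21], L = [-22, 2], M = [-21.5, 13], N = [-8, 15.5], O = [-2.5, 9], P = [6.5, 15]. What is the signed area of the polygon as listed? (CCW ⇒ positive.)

-589.75

Apply the shoelace (surveyor's) formula: 2A = Σ (x_i·y_{i+1} − x_{i+1}·y_i), indices taken mod 7.
J→K: (-12)(-21) − (-19)(-20) = -128
K→L: (-19)(2) − (-22)(-21) = -500
L→M: (-22)(13) − (-21.5)(2) = -243
M→N: (-21.5)(15.5) − (-8)(13) = -229.25
N→O: (-8)(9) − (-2.5)(15.5) = -33.25
O→P: (-2.5)(15) − (6.5)(9) = -96
P→J: (6.5)(-20) − (-12)(15) = 50
Σ = -1179.5
Signed area = Σ/2 = -589.75 (negative ⇒ clockwise traversal).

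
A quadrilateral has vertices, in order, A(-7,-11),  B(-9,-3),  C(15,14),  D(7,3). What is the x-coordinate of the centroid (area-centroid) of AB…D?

101/201

Apply the surveyor's formula. First the cross-terms c_i = x_i·y_{i+1} − x_{i+1}·y_i:
  -78, -81, -53, -56  ⇒  2A = -268, A = -134.
Then Σ (x_i + x_{i+1})·c_i = -404, so x̄ = -404 / (6·(-134)) = 101/201.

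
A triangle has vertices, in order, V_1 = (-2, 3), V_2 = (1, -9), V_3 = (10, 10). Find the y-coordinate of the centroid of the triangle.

4/3

Apply the shoelace formula. First the cross-terms c_i = x_i·y_{i+1} − x_{i+1}·y_i:
  15, 100, 50  ⇒  2A = 165, A = 82.5.
Then Σ (y_i + y_{i+1})·c_i = 660, so ȳ = 660 / (6·82.5) = 4/3.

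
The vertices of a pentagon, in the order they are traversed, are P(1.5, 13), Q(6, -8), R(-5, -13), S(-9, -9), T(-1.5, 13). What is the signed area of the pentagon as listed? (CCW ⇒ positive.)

Apply Gauss's area formula: 2A = Σ (x_i·y_{i+1} − x_{i+1}·y_i), indices taken mod 5.
Cross-terms: -90, -118, -72, -130.5, -39  ⇒  Σ = -449.5
Signed area = Σ/2 = -224.75 (negative ⇒ clockwise traversal).

-224.75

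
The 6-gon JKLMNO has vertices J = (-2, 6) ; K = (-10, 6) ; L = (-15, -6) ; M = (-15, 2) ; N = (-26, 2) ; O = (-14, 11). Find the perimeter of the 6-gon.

68

|JK| = √((-8)² + (0)²) = √64 = 8
|KL| = √((-5)² + (-12)²) = √169 = 13
|LM| = √((0)² + (8)²) = √64 = 8
|MN| = √((-11)² + (0)²) = √121 = 11
|NO| = √((12)² + (9)²) = √225 = 15
|OJ| = √((12)² + (-5)²) = √169 = 13
Perimeter = 8 + 13 + 8 + 11 + 15 + 13 = 68.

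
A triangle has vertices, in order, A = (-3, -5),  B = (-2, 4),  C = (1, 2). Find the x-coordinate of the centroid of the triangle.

Apply the shoelace (surveyor's) formula. First the cross-terms c_i = x_i·y_{i+1} − x_{i+1}·y_i:
  -22, -8, 1  ⇒  2A = -29, A = -14.5.
Then Σ (x_i + x_{i+1})·c_i = 116, so x̄ = 116 / (6·(-14.5)) = -4/3.

-4/3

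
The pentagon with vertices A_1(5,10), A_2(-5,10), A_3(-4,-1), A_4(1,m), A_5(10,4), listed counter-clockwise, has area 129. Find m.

Write out the shoelace sum; only the two edges meeting at A_4 involve m:
2·Area = [((-4)·m − 1·(-1)) + (1·4 − 10·m)] + 225
       = -14·m + 230 = 258
⇒ m = -2.

-2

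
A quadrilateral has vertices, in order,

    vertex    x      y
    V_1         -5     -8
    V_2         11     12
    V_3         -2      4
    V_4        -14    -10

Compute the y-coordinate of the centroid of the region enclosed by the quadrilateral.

Apply the surveyor's formula. First the cross-terms c_i = x_i·y_{i+1} − x_{i+1}·y_i:
  28, 68, 76, 62  ⇒  2A = 234, A = 117.
Then Σ (y_i + y_{i+1})·c_i = -372, so ȳ = -372 / (6·117) = -62/117.

-62/117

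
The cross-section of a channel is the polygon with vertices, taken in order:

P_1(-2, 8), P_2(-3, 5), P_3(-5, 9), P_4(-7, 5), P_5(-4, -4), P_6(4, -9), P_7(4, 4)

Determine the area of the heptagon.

Apply the shoelace formula: 2A = Σ (x_i·y_{i+1} − x_{i+1}·y_i), indices taken mod 7.
P_1→P_2: (-2)(5) − (-3)(8) = 14
P_2→P_3: (-3)(9) − (-5)(5) = -2
P_3→P_4: (-5)(5) − (-7)(9) = 38
P_4→P_5: (-7)(-4) − (-4)(5) = 48
P_5→P_6: (-4)(-9) − (4)(-4) = 52
P_6→P_7: (4)(4) − (4)(-9) = 52
P_7→P_1: (4)(8) − (-2)(4) = 40
Σ = 242
Area = |Σ|/2 = 121.

121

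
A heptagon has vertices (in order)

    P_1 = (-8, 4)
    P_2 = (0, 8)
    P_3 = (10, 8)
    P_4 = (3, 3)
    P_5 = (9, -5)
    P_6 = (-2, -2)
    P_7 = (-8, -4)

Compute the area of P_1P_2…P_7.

140

Apply the surveyor's formula: 2A = Σ (x_i·y_{i+1} − x_{i+1}·y_i), indices taken mod 7.
Σ = (-64) + (-80) + (6) + (-42) + (-28) + (-8) + (-64) = -280
Area = |Σ|/2 = 140.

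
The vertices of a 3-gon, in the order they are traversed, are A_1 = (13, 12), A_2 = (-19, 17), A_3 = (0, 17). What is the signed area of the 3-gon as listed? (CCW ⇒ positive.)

Apply the shoelace (surveyor's) formula: 2A = Σ (x_i·y_{i+1} − x_{i+1}·y_i), indices taken mod 3.
Cross-terms: 449, -323, -221  ⇒  Σ = -95
Signed area = Σ/2 = -47.5 (negative ⇒ clockwise traversal).

-47.5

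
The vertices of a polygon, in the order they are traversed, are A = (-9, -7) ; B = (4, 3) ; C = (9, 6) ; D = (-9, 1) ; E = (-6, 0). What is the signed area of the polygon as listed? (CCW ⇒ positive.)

54.5

Σ = (1) + (-3) + (63) + (6) + (42) = 109
Signed area = Σ/2 = 54.5 (positive ⇒ counter-clockwise traversal).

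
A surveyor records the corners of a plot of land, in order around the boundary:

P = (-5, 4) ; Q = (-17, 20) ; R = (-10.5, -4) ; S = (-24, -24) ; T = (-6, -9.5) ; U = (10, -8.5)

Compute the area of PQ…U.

Apply Gauss's area formula: 2A = Σ (x_i·y_{i+1} − x_{i+1}·y_i), indices taken mod 6.
Σ = (-32) + (278) + (156) + (84) + (146) + (-2.5) = 629.5
Area = |Σ|/2 = 314.75.

314.75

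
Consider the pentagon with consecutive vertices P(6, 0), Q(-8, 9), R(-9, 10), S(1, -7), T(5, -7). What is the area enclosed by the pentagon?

Cross-terms: 54, 1, 53, 28, 42  ⇒  Σ = 178
Area = |Σ|/2 = 89.

89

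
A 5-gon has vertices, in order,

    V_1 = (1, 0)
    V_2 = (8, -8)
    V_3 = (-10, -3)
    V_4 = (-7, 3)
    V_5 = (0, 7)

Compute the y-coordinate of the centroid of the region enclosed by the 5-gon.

-223/219

Apply the shoelace formula. First the cross-terms c_i = x_i·y_{i+1} − x_{i+1}·y_i:
  -8, -104, -51, -49, -7  ⇒  2A = -219, A = -109.5.
Then Σ (y_i + y_{i+1})·c_i = 669, so ȳ = 669 / (6·(-109.5)) = -223/219.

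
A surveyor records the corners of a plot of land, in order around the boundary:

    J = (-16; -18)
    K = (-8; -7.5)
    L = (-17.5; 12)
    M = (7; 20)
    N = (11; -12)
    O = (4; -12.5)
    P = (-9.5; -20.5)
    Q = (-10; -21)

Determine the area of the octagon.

Σ = (-24) + (-227.25) + (-434) + (-304) + (-89.5) + (-200.75) + (-5.5) + (-156) = -1441
Area = |Σ|/2 = 720.5.

720.5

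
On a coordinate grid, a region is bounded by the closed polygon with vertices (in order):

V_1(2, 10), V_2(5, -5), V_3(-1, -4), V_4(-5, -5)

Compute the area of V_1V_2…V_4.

70

Cross-terms: -60, -25, -15, -40  ⇒  Σ = -140
Area = |Σ|/2 = 70.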